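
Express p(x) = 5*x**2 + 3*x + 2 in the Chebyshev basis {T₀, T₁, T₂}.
(9/2)T₀ + (3)T₁ + (5/2)T₂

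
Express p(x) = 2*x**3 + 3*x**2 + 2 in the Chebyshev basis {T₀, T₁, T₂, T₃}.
(7/2)T₀ + (3/2)T₁ + (3/2)T₂ + (1/2)T₃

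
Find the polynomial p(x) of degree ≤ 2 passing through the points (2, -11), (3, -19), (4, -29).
-x**2 - 3*x - 1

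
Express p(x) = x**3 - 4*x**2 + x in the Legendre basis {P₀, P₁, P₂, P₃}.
(-4/3)P₀ + (8/5)P₁ + (-8/3)P₂ + (2/5)P₃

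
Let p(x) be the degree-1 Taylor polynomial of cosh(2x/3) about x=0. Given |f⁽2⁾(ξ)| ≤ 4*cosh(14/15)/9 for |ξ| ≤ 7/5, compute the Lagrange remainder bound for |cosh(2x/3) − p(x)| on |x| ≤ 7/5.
98*cosh(14/15)/225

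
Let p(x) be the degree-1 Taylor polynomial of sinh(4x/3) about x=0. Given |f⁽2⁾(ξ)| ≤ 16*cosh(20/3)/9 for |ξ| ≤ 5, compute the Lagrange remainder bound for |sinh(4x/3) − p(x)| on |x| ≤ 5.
200*cosh(20/3)/9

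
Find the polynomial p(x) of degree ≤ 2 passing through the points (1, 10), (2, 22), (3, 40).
3*x**2 + 3*x + 4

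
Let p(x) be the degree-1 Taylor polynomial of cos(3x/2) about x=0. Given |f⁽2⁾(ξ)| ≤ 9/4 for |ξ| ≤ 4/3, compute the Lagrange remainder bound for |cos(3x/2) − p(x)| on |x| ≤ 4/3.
2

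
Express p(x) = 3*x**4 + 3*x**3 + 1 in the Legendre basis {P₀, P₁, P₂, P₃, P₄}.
(8/5)P₀ + (9/5)P₁ + (12/7)P₂ + (6/5)P₃ + (24/35)P₄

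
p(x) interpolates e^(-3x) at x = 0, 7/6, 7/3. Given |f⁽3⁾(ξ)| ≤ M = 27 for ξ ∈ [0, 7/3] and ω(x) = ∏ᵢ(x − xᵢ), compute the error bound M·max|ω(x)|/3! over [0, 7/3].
343*sqrt(3)/216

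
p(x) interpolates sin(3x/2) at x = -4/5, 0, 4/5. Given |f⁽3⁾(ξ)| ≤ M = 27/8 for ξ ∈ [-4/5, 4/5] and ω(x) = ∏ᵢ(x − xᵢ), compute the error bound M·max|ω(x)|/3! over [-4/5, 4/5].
8*sqrt(3)/125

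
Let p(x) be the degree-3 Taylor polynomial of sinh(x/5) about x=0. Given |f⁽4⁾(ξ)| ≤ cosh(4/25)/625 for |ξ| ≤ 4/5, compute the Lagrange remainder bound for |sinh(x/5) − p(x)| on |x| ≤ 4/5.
32*cosh(4/25)/1171875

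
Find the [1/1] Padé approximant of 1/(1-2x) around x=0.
1/(1 - 2*x)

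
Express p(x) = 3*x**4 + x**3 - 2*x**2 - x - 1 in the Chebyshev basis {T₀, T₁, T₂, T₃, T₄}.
(-7/8)T₀ + (-1/4)T₁ + (1/2)T₂ + (1/4)T₃ + (3/8)T₄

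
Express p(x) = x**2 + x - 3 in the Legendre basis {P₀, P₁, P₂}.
(-8/3)P₀ + P₁ + (2/3)P₂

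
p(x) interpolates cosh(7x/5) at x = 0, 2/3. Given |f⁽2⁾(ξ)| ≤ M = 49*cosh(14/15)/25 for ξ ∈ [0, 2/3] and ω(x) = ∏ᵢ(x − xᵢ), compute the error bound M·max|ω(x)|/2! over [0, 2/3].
49*cosh(14/15)/450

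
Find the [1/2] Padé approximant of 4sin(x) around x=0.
4*x/(x**2/6 + 1)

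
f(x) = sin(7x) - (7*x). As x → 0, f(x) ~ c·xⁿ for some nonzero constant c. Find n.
3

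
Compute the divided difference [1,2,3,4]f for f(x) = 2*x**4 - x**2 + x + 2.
20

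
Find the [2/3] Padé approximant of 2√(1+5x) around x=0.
(175*x**2/8 + 14*x + 2)/(-25*x**3/32 + 45*x**2/16 + 9*x/2 + 1)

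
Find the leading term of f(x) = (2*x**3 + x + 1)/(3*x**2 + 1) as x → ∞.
2*x/3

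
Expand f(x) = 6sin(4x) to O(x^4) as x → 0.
24*x - 64*x**3 + O(x**4)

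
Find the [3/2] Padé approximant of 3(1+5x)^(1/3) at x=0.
(175*x**3/27 + 35*x**2 + 21*x + 3)/(50*x**2/9 + 16*x/3 + 1)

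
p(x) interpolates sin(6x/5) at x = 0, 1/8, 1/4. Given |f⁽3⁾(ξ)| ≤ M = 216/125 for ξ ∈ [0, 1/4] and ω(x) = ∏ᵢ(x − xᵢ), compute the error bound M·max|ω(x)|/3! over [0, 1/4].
sqrt(3)/8000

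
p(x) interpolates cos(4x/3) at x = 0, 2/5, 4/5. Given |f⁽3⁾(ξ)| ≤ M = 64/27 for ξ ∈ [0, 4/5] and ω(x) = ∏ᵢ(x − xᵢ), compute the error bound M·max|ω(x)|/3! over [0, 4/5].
512*sqrt(3)/91125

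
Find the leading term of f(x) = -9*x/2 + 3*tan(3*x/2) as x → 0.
27*x**3/8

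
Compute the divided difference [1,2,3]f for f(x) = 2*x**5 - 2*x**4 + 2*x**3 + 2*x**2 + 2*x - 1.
144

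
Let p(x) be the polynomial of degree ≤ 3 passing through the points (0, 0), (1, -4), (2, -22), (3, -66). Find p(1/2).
-1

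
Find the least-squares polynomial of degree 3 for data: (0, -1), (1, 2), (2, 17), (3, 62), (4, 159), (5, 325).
-1 + (53/14)x + (-111/28)x² + (13/4)x³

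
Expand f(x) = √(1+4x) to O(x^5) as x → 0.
1 + 2*x - 2*x**2 + 4*x**3 - 10*x**4 + O(x**5)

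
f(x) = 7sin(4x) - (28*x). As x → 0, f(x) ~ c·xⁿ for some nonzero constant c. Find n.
3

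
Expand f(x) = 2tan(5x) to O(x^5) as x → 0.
10*x + 250*x**3/3 + O(x**5)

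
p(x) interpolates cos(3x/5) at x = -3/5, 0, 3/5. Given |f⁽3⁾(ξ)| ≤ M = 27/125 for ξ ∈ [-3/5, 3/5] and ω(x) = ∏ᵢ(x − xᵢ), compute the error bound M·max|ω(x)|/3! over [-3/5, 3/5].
27*sqrt(3)/15625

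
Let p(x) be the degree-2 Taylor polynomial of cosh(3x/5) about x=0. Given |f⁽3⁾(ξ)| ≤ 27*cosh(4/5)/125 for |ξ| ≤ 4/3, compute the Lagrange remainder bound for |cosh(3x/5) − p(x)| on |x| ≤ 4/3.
32*cosh(4/5)/375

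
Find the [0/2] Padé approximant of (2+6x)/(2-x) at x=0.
1/(21*x**2/2 - 7*x/2 + 1)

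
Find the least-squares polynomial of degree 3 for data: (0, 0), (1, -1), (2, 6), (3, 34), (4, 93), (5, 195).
1/18 + (-1387/756)x + (-167/126)x² + (205/108)x³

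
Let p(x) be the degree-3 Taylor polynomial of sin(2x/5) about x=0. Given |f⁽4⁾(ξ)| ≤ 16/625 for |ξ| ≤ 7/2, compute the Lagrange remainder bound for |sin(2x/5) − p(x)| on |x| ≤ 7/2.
2401/15000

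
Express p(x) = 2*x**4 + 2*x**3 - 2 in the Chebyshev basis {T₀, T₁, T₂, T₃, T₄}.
(-5/4)T₀ + (3/2)T₁ + T₂ + (1/2)T₃ + (1/4)T₄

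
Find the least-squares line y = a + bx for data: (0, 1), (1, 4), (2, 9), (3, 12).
a = 4/5, b = 19/5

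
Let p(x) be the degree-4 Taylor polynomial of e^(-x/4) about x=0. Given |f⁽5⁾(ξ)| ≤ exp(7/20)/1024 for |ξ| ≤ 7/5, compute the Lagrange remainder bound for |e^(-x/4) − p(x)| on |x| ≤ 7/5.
16807*exp(7/20)/384000000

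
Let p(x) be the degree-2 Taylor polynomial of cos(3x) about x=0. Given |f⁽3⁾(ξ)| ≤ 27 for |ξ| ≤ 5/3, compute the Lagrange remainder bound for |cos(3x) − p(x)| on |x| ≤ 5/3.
125/6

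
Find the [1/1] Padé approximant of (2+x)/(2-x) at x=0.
(x/2 + 1)/(1 - x/2)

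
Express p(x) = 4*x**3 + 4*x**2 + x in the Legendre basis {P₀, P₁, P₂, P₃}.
(4/3)P₀ + (17/5)P₁ + (8/3)P₂ + (8/5)P₃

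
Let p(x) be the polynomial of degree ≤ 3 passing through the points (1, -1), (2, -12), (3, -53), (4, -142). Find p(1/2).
-9/8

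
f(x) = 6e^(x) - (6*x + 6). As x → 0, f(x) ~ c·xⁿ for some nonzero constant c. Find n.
2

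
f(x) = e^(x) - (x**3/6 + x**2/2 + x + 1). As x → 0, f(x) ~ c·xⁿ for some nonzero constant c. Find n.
4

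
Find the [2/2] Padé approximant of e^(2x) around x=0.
(x**2/3 + x + 1)/(x**2/3 - x + 1)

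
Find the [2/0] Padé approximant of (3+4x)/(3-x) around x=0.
5*x**2/9 + 5*x/3 + 1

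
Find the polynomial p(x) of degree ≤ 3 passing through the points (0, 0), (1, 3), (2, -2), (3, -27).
-2*x**3 + 2*x**2 + 3*x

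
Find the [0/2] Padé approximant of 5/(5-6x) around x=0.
1/(1 - 6*x/5)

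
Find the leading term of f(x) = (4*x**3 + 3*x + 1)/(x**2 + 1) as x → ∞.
4*x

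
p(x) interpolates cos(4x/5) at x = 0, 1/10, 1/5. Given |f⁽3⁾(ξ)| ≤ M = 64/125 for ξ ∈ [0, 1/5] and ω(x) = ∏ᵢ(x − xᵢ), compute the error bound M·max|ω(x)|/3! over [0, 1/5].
8*sqrt(3)/421875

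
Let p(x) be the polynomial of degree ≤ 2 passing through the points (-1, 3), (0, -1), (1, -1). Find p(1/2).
-3/2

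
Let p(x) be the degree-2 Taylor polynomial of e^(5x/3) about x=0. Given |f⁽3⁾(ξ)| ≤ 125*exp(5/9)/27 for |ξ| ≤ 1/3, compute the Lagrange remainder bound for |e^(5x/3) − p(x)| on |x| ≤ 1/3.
125*exp(5/9)/4374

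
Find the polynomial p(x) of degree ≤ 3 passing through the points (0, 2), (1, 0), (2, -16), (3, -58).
-2*x**3 - x**2 + x + 2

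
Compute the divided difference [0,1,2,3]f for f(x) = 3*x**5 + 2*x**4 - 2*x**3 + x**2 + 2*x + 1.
85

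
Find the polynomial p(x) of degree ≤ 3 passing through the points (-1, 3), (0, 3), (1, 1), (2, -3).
-x**2 - x + 3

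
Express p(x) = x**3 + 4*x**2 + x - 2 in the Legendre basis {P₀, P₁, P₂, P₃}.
(-2/3)P₀ + (8/5)P₁ + (8/3)P₂ + (2/5)P₃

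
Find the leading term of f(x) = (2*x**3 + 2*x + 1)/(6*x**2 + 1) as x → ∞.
x/3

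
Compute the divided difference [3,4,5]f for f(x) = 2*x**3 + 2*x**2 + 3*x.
26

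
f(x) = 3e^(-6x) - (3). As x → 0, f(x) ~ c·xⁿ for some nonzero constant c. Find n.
1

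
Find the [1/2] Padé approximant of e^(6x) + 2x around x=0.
(130*x/23 + 1)/(18*x**2/23 - 54*x/23 + 1)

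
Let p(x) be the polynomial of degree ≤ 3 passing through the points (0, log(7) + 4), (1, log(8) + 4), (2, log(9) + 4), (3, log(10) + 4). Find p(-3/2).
log(5064403678929*2**(3/8)*3**(7/8)*5**(13/16)*7**(9/16)/34359738368000) + 4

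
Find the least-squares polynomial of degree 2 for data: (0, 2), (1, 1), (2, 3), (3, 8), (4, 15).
67/35 + (-149/70)x + (19/14)x²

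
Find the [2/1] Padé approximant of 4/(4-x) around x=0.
1/(1 - x/4)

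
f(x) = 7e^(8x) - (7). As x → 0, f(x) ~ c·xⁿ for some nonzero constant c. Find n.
1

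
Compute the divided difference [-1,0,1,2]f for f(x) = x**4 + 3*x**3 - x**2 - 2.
5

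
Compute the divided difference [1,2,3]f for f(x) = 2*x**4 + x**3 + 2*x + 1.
56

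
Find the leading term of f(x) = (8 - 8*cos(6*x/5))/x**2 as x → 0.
144/25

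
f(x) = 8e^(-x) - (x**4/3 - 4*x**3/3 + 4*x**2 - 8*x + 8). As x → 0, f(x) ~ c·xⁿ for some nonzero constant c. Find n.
5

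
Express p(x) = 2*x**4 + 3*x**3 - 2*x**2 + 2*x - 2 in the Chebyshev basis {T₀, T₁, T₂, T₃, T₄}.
(-9/4)T₀ + (17/4)T₁ + (3/4)T₃ + (1/4)T₄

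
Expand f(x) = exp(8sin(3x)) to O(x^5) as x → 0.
1 + 24*x + 288*x**2 + 2268*x**3 + 12960*x**4 + O(x**5)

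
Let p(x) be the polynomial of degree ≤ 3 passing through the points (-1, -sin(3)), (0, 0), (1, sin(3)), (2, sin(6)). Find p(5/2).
35*sin(6)/16 - 15*sin(3)/8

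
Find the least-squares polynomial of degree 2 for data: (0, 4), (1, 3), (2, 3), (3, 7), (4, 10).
137/35 + (-64/35)x + (6/7)x²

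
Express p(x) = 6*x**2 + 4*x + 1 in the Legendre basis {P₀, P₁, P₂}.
(3)P₀ + (4)P₁ + (4)P₂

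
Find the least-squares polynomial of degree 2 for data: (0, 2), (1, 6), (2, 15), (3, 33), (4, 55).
71/35 + (31/70)x + (45/14)x²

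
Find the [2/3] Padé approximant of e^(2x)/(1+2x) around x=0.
(13*x**2/35 + 36*x/35 + 1)/(64*x**3/105 - 57*x**2/35 + 36*x/35 + 1)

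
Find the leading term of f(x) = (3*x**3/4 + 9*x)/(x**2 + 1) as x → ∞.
3*x/4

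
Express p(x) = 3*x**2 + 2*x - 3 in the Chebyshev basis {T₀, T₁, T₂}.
(-3/2)T₀ + (2)T₁ + (3/2)T₂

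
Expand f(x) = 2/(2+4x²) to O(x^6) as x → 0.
1 - 2*x**2 + 4*x**4 + O(x**6)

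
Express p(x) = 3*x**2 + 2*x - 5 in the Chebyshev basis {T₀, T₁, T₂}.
(-7/2)T₀ + (2)T₁ + (3/2)T₂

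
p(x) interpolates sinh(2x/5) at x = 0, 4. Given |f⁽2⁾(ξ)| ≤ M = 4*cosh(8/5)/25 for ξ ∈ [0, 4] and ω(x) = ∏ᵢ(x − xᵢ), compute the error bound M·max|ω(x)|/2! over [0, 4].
8*cosh(8/5)/25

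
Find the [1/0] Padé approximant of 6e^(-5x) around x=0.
6 - 30*x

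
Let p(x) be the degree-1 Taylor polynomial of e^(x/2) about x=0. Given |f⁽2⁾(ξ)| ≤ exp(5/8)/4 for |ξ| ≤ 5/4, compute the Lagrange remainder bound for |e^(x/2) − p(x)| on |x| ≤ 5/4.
25*exp(5/8)/128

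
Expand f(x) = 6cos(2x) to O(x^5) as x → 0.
6 - 12*x**2 + 4*x**4 + O(x**5)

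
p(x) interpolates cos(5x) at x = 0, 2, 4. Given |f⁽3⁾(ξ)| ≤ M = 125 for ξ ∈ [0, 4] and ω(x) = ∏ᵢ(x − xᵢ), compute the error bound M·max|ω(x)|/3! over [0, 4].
1000*sqrt(3)/27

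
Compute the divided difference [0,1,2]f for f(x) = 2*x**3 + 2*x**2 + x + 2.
8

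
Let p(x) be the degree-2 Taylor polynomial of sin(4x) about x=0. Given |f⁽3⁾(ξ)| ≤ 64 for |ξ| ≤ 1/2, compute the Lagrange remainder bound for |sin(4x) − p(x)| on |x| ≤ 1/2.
4/3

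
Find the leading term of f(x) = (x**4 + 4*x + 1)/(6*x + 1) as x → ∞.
x**3/6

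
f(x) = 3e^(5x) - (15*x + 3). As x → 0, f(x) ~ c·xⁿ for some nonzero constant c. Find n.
2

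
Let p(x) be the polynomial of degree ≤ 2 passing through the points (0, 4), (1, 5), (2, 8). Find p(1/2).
17/4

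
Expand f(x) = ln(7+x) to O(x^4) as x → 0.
log(7) + x/7 - x**2/98 + x**3/1029 + O(x**4)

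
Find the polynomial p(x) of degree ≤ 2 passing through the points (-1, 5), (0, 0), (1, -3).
x**2 - 4*x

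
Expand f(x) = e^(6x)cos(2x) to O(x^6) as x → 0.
1 + 6*x + 16*x**2 + 24*x**3 + 56*x**4/3 - 16*x**5/5 + O(x**6)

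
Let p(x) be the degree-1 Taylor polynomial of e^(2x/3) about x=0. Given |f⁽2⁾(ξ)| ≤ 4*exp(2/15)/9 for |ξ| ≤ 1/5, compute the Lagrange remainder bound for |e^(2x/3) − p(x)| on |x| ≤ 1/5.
2*exp(2/15)/225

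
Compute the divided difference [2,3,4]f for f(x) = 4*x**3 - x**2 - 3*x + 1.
35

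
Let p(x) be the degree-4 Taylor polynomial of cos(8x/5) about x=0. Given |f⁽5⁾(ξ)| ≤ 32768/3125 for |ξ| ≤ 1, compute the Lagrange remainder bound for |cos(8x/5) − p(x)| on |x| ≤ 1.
4096/46875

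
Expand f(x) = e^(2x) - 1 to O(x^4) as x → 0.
2*x + 2*x**2 + 4*x**3/3 + O(x**4)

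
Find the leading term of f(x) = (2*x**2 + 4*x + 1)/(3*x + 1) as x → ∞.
2*x/3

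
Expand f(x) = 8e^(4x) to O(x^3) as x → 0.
8 + 32*x + 64*x**2 + O(x**3)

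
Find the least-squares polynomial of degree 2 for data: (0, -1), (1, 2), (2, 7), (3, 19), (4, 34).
-27/35 + (-11/70)x + (31/14)x²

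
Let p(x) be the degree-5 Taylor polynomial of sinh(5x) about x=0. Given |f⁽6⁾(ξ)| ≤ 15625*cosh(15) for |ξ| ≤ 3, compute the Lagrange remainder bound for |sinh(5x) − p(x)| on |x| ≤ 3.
253125*cosh(15)/16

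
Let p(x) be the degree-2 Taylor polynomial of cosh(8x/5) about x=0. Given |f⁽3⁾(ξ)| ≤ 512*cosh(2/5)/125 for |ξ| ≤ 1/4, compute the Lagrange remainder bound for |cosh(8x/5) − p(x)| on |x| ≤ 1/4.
4*cosh(2/5)/375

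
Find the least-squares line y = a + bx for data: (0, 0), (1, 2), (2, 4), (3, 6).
a = 0, b = 2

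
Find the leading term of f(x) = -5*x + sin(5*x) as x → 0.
-125*x**3/6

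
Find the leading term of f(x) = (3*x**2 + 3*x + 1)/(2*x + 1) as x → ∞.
3*x/2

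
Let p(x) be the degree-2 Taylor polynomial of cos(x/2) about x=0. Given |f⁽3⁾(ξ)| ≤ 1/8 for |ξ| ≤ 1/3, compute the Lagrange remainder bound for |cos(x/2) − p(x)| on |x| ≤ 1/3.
1/1296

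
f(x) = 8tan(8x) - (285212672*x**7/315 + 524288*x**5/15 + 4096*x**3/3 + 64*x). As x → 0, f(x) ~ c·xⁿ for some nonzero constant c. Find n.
9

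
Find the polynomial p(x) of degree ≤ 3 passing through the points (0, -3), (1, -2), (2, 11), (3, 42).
x**3 + 3*x**2 - 3*x - 3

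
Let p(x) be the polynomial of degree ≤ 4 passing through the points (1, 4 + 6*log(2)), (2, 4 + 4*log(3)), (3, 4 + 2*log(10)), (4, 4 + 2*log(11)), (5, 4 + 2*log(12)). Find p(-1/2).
log(184467440737095516160000000000000000000000000000000000000000000000*11**(15/16)*2**(25/64)*3**(19/64)*5**(13/32)/144131868228680264311915617571207068008843326205168934565717750659) + 4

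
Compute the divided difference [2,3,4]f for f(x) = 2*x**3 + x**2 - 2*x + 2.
19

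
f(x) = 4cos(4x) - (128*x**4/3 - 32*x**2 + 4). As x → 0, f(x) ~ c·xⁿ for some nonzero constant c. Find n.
6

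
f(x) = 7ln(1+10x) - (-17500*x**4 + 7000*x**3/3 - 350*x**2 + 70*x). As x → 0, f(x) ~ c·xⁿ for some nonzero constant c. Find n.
5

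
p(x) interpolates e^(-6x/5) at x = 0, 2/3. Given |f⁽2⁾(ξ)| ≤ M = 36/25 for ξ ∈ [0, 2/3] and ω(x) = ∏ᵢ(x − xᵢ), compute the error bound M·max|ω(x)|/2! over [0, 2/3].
2/25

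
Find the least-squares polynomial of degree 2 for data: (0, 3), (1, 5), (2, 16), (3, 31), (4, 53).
94/35 + (1/35)x + (22/7)x²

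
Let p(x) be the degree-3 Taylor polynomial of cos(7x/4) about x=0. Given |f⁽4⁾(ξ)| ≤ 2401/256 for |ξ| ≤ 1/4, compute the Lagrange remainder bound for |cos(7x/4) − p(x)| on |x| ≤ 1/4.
2401/1572864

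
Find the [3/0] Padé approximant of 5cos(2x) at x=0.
5 - 10*x**2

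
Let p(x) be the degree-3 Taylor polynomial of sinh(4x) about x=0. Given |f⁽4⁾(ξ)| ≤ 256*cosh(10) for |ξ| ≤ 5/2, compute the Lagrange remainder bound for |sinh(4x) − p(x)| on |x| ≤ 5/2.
1250*cosh(10)/3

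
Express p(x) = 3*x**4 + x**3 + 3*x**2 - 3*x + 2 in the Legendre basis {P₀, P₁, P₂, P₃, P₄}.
(18/5)P₀ + (-12/5)P₁ + (26/7)P₂ + (2/5)P₃ + (24/35)P₄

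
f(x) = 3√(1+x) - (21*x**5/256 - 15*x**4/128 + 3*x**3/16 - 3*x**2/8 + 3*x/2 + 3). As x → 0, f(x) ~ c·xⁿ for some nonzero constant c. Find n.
6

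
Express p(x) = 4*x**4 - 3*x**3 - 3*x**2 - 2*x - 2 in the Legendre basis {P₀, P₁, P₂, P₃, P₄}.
(-11/5)P₀ + (-19/5)P₁ + (2/7)P₂ + (-6/5)P₃ + (32/35)P₄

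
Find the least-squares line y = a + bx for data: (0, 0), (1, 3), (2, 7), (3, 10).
a = -1/10, b = 17/5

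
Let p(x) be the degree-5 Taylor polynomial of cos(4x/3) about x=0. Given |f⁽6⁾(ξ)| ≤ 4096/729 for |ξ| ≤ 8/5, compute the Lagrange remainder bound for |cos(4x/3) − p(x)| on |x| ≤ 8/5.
67108864/512578125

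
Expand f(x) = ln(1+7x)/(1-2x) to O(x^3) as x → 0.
7*x - 21*x**2/2 + O(x**3)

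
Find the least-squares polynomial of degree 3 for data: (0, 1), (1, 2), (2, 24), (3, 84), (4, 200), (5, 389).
125/126 + (-2687/756)x + (61/36)x² + (157/54)x³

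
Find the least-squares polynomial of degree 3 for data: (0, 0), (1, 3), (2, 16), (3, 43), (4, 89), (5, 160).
-1/14 + (23/84)x + (61/28)x² + (5/6)x³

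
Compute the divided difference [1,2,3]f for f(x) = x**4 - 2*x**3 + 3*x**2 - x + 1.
16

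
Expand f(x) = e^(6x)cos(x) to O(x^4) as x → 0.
1 + 6*x + 35*x**2/2 + 33*x**3 + O(x**4)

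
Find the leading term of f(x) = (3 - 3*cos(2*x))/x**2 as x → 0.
6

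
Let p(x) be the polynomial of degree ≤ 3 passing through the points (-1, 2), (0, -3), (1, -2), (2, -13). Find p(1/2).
-17/8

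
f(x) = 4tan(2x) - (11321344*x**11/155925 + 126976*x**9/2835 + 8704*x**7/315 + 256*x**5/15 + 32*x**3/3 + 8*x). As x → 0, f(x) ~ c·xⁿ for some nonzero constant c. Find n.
13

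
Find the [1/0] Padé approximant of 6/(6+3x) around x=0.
1 - x/2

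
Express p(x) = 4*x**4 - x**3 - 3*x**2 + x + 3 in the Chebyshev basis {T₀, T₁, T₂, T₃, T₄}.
(3)T₀ + (1/4)T₁ + (1/2)T₂ + (-1/4)T₃ + (1/2)T₄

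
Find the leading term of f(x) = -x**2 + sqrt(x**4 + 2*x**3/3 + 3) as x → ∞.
x/3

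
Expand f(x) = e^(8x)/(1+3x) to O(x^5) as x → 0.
1 + 5*x + 17*x**2 + 103*x**3/3 + 203*x**4/3 + O(x**5)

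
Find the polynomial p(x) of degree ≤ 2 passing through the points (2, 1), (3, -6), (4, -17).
-2*x**2 + 3*x + 3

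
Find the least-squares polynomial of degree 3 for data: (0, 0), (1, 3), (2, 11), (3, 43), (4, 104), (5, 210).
13/63 + (731/378)x + (-491/252)x² + (215/108)x³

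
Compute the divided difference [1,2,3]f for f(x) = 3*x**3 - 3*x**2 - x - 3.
15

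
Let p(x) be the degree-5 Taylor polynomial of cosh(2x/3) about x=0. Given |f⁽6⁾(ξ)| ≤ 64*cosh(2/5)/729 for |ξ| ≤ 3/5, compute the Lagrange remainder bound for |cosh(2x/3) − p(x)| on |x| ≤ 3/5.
4*cosh(2/5)/703125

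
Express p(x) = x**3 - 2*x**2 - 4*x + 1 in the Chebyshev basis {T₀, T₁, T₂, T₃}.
(-13/4)T₁ - T₂ + (1/4)T₃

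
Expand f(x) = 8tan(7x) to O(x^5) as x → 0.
56*x + 2744*x**3/3 + O(x**5)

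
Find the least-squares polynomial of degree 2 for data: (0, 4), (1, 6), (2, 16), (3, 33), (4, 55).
26/7 + (-37/70)x + (47/14)x²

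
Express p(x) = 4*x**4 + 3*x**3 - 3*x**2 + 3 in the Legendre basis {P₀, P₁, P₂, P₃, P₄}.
(14/5)P₀ + (9/5)P₁ + (2/7)P₂ + (6/5)P₃ + (32/35)P₄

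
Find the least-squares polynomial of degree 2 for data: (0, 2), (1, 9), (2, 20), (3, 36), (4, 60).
83/35 + (221/70)x + (39/14)x²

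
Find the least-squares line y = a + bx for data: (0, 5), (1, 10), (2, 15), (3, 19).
a = 26/5, b = 47/10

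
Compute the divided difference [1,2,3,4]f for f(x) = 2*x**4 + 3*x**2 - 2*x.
20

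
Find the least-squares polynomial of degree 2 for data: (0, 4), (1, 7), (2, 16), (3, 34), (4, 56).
137/35 + (-23/70)x + (47/14)x²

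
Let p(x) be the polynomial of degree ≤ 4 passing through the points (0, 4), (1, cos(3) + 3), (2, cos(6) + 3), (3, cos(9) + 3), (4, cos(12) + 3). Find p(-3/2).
315*cos(12)/128 - 385*cos(9)/32 + 1539/128 - 693*cos(3)/32 + 1485*cos(6)/64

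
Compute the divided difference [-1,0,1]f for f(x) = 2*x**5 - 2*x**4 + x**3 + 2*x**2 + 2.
0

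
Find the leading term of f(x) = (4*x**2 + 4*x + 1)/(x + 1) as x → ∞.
4*x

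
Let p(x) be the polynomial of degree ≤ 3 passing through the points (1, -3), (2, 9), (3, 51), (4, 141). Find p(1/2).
-27/8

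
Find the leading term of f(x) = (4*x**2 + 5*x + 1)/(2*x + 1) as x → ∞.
2*x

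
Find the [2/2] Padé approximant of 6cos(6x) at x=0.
(6 - 90*x**2)/(3*x**2 + 1)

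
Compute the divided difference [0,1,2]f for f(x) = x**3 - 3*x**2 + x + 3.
0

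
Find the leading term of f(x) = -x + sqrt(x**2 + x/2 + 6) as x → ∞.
1/4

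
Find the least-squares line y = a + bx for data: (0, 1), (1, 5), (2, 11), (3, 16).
a = 3/5, b = 51/10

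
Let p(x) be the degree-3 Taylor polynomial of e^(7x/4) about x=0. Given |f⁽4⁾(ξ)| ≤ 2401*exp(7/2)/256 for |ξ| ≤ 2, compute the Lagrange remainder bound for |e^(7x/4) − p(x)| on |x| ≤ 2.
2401*exp(7/2)/384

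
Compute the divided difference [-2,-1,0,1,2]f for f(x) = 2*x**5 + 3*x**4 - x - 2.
3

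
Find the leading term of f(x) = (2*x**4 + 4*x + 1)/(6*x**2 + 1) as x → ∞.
x**2/3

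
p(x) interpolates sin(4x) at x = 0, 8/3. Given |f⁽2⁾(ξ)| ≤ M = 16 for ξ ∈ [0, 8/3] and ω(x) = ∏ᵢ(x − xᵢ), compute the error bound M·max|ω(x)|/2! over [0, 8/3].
128/9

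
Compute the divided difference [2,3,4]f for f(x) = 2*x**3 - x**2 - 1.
17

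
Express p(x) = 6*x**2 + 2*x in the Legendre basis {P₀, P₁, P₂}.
(2)P₀ + (2)P₁ + (4)P₂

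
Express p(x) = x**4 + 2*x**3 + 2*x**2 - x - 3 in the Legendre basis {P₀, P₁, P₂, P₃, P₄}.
(-32/15)P₀ + (1/5)P₁ + (40/21)P₂ + (4/5)P₃ + (8/35)P₄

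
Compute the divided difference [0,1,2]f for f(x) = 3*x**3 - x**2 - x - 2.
8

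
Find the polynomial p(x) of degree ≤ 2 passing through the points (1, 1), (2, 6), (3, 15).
2*x**2 - x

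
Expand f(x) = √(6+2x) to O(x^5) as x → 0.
sqrt(6) + sqrt(6)*x/6 - sqrt(6)*x**2/72 + sqrt(6)*x**3/432 - 5*sqrt(6)*x**4/10368 + O(x**5)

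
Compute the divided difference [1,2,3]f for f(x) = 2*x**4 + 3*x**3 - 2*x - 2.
68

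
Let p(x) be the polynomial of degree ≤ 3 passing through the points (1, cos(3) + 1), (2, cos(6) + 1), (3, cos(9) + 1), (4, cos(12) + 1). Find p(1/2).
35*cos(3)/16 - 35*cos(6)/16 + 21*cos(9)/16 - 5*cos(12)/16 + 1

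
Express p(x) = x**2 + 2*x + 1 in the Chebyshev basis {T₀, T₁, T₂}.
(3/2)T₀ + (2)T₁ + (1/2)T₂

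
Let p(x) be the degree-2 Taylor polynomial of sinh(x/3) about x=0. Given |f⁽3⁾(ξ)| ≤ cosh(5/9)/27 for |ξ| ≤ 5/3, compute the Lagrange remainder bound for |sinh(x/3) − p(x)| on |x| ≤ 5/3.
125*cosh(5/9)/4374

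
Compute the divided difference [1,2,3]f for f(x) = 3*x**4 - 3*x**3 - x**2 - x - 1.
56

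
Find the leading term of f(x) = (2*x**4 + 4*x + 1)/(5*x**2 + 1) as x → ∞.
2*x**2/5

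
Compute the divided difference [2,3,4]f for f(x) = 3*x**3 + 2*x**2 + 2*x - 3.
29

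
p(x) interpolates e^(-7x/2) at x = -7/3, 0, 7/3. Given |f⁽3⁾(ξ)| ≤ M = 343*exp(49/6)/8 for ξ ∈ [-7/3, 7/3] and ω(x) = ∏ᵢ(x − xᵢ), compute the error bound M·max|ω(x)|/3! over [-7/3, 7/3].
117649*sqrt(3)*exp(49/6)/5832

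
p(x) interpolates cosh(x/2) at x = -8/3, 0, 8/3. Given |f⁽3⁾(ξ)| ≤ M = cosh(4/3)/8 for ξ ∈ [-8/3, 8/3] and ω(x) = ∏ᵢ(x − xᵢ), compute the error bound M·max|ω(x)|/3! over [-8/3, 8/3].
64*sqrt(3)*cosh(4/3)/729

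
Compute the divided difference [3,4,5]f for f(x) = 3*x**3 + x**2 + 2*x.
37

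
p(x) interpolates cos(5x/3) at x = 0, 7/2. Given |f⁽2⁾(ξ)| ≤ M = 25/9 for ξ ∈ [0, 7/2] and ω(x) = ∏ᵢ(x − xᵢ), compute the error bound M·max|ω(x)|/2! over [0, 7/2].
1225/288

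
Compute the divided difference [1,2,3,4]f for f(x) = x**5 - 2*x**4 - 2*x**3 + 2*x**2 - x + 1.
43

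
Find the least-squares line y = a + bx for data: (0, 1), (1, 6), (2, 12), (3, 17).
a = 9/10, b = 27/5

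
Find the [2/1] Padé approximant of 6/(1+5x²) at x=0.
6 - 30*x**2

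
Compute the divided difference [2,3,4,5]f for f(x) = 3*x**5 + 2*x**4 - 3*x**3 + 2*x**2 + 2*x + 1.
400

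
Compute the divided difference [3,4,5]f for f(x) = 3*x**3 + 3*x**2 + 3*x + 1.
39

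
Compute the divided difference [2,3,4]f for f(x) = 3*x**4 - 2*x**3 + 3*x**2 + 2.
150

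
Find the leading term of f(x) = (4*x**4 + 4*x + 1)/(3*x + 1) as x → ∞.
4*x**3/3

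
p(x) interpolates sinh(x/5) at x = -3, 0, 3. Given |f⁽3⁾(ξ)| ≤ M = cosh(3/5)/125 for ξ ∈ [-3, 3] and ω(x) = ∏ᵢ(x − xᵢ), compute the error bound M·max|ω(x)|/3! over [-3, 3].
sqrt(3)*cosh(3/5)/125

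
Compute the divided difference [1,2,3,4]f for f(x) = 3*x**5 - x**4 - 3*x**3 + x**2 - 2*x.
182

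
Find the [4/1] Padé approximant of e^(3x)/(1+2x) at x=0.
(5049*x**4/1400 + 117*x**3/35 + 1413*x**2/350 + 444*x/175 + 1)/(269*x/175 + 1)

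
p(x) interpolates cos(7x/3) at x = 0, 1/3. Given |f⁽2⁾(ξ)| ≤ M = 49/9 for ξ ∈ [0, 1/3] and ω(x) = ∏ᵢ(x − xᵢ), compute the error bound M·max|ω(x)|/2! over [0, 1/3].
49/648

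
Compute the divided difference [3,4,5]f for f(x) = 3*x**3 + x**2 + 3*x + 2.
37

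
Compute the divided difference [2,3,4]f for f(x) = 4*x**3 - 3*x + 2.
36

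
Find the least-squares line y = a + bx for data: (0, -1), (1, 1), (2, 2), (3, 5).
a = -11/10, b = 19/10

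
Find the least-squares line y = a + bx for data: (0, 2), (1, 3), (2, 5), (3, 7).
a = 17/10, b = 17/10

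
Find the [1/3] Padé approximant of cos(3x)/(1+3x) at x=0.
(1 - 5*x/4)/(63*x**3/8 + 3*x**2/4 + 7*x/4 + 1)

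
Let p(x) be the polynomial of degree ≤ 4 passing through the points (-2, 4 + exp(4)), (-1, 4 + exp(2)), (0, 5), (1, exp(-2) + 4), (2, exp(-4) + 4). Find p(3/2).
(35 + 140*exp(2) + (-5*exp(4) + 28*exp(2) + 442)*exp(4))*exp(-4)/128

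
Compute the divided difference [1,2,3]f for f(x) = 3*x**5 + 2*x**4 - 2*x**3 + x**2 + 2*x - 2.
309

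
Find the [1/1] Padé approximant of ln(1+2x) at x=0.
2*x/(x + 1)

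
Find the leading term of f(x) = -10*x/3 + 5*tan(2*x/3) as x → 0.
40*x**3/81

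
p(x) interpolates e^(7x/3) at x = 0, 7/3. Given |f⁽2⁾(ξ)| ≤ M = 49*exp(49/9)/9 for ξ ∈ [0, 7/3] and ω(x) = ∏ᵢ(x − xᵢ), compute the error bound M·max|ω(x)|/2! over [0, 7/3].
2401*exp(49/9)/648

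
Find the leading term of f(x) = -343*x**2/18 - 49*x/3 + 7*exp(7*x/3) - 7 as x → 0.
2401*x**3/162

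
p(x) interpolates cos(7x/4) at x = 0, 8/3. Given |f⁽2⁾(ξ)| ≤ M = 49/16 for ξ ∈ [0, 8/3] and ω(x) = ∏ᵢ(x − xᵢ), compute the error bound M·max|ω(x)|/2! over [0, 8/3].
49/18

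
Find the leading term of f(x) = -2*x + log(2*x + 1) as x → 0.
-2*x**2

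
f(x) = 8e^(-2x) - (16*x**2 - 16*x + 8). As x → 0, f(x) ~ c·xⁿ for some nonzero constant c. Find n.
3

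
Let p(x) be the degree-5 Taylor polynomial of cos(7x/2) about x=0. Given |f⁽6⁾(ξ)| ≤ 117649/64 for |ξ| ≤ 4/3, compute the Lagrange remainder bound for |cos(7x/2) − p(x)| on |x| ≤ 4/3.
470596/32805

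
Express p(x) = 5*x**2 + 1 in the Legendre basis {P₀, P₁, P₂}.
(8/3)P₀ + (10/3)P₂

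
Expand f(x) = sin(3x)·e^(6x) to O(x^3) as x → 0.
3*x + 18*x**2 + O(x**3)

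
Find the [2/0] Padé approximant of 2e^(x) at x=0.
x**2 + 2*x + 2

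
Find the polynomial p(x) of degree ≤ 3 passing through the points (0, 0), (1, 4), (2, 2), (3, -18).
-2*x**3 + 3*x**2 + 3*x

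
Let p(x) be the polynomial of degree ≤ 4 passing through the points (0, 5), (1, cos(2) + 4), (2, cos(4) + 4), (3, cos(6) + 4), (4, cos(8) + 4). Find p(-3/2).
1485*cos(4)/64 - 385*cos(6)/32 + 315*cos(8)/128 - 693*cos(2)/32 + 1667/128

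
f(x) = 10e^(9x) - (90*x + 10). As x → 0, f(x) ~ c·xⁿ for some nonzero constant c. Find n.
2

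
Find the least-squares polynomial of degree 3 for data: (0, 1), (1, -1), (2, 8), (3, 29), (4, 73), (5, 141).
58/63 + (-827/189)x + (35/18)x² + (49/54)x³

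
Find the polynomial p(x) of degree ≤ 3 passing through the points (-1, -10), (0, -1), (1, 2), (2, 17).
3*x**3 - 3*x**2 + 3*x - 1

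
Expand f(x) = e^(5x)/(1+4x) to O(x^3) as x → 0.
1 + x + 17*x**2/2 + O(x**3)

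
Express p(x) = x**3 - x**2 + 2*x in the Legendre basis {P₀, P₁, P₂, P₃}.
(-1/3)P₀ + (13/5)P₁ + (-2/3)P₂ + (2/5)P₃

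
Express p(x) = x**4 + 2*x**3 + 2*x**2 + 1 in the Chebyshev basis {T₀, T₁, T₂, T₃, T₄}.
(19/8)T₀ + (3/2)T₁ + (3/2)T₂ + (1/2)T₃ + (1/8)T₄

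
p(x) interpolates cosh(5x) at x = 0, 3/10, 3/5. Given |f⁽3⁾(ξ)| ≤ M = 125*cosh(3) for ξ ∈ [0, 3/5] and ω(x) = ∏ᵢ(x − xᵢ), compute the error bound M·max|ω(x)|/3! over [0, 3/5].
sqrt(3)*cosh(3)/8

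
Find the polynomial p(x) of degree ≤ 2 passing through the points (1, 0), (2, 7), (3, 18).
2*x**2 + x - 3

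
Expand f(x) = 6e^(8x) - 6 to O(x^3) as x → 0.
48*x + 192*x**2 + O(x**3)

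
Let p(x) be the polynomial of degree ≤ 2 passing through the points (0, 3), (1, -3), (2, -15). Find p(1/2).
3/4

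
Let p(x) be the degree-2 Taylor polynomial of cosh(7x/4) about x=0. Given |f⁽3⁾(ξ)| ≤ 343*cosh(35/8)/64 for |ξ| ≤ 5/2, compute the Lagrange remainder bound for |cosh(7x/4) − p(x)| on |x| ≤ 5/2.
42875*cosh(35/8)/3072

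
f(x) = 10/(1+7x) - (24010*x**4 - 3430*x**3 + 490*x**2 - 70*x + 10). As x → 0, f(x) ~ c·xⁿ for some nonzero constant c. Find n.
5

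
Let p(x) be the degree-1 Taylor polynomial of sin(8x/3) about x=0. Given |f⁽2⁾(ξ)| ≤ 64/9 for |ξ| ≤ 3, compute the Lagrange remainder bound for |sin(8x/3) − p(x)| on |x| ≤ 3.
32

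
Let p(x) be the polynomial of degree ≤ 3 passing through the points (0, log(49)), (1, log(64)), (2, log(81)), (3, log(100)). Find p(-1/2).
log(583443*35**(3/8)*6**(1/4)/81920)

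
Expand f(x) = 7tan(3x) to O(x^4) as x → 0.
21*x + 63*x**3 + O(x**4)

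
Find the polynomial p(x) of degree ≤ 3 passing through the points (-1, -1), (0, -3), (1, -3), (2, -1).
x**2 - x - 3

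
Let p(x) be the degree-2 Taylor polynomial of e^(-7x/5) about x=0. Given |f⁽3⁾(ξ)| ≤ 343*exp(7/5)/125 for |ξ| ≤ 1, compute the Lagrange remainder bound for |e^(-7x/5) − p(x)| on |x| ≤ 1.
343*exp(7/5)/750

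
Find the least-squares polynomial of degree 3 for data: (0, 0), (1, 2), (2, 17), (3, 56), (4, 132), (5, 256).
-1/63 + (-52/189)x + (7/18)x² + (107/54)x³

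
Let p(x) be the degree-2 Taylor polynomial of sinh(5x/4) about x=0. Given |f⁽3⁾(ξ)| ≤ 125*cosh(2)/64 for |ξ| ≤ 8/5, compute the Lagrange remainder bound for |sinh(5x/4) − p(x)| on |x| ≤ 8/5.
4*cosh(2)/3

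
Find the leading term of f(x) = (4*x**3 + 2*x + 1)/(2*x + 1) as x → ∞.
2*x**2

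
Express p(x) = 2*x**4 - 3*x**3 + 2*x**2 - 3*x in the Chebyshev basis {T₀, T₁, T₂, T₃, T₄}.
(7/4)T₀ + (-21/4)T₁ + (2)T₂ + (-3/4)T₃ + (1/4)T₄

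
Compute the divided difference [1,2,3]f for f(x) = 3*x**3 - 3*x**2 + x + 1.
15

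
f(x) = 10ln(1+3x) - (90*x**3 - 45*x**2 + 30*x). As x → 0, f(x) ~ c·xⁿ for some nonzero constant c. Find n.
4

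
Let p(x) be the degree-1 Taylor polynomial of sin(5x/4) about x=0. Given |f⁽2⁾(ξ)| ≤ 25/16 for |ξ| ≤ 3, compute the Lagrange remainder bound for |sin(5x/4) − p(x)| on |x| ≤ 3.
225/32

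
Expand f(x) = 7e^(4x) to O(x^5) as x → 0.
7 + 28*x + 56*x**2 + 224*x**3/3 + 224*x**4/3 + O(x**5)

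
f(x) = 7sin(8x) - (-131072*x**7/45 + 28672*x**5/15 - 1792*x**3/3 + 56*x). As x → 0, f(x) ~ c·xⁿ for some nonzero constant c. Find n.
9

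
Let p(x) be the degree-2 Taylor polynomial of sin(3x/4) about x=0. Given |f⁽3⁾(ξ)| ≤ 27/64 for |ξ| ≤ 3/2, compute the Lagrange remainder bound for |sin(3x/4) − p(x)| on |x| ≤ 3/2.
243/1024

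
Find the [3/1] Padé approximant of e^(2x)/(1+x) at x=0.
(1 - 2*x**3/3)/(1 - x)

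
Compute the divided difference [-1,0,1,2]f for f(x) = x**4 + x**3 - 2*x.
3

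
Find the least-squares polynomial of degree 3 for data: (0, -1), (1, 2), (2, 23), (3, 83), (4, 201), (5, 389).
-44/63 + (-479/189)x + (361/252)x² + (317/108)x³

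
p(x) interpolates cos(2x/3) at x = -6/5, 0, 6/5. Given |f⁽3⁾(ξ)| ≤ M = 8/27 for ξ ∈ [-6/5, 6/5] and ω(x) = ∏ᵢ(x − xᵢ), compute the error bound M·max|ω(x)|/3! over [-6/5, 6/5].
64*sqrt(3)/3375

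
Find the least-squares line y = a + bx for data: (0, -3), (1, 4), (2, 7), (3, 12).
a = -11/5, b = 24/5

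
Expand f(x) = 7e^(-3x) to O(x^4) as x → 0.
7 - 21*x + 63*x**2/2 - 63*x**3/2 + O(x**4)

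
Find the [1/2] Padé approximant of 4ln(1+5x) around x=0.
20*x/(-25*x**2/12 + 5*x/2 + 1)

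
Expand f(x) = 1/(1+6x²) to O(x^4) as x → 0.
1 - 6*x**2 + O(x**4)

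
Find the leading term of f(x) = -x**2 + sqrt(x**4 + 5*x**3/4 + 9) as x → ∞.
5*x/8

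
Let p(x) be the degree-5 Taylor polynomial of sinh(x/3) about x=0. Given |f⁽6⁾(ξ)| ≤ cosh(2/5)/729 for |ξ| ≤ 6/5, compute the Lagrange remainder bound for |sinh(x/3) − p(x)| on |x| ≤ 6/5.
4*cosh(2/5)/703125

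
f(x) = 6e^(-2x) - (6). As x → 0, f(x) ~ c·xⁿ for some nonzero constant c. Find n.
1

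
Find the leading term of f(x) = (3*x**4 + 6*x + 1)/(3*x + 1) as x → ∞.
x**3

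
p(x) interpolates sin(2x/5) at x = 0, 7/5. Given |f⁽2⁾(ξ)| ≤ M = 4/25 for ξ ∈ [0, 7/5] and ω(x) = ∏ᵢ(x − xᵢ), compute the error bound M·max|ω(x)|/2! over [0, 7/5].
49/1250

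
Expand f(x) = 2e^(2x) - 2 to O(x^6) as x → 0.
4*x + 4*x**2 + 8*x**3/3 + 4*x**4/3 + 8*x**5/15 + O(x**6)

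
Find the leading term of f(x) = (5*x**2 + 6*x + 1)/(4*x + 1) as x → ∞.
5*x/4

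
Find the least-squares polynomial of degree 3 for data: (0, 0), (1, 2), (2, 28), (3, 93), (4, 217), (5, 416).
-1/14 + (-275/84)x + (19/7)x² + (35/12)x³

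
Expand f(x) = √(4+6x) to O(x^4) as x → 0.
2 + 3*x/2 - 9*x**2/16 + 27*x**3/64 + O(x**4)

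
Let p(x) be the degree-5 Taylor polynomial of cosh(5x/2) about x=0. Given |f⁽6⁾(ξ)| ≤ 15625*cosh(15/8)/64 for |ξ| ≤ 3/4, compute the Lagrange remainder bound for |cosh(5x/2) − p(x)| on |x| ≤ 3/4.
253125*cosh(15/8)/4194304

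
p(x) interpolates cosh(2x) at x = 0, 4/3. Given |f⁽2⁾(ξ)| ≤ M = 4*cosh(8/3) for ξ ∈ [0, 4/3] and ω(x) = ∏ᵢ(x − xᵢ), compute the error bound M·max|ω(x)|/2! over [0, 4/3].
8*cosh(8/3)/9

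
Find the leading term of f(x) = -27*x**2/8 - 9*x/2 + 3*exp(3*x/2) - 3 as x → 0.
27*x**3/16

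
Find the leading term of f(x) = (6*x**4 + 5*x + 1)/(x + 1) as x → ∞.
6*x**3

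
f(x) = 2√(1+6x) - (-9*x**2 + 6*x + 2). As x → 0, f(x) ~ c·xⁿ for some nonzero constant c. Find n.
3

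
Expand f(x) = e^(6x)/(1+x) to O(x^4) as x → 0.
1 + 5*x + 13*x**2 + 23*x**3 + O(x**4)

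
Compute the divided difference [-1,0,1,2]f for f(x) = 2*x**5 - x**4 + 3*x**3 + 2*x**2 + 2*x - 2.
11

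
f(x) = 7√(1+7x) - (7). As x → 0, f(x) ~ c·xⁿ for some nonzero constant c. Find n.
1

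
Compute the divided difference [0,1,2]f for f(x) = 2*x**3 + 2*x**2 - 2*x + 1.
8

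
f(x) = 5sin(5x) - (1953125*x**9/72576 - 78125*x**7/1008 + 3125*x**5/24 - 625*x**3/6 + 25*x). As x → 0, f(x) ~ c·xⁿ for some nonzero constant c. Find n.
11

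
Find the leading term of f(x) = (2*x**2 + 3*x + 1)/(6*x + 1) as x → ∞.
x/3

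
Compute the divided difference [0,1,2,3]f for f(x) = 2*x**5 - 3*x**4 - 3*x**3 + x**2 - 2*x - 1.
29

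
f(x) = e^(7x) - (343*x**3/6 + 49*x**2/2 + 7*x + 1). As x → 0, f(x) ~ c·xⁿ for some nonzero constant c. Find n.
4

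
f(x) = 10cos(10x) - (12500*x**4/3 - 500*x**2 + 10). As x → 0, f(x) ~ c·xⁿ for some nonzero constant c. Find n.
6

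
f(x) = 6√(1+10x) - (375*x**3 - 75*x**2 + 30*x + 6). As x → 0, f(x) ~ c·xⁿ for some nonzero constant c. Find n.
4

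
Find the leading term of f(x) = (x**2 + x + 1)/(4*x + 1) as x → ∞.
x/4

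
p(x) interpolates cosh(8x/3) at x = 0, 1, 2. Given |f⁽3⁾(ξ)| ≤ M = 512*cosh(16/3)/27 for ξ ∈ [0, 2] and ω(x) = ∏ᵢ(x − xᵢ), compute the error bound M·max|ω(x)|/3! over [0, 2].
512*sqrt(3)*cosh(16/3)/729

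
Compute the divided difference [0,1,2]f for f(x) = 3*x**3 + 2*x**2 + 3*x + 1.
11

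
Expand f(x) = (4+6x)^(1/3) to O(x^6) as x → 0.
2**(2/3) + 2**(2/3)*x/2 - 2**(2/3)*x**2/4 + 5*2**(2/3)*x**3/24 - 5*2**(2/3)*x**4/24 + 11*2**(2/3)*x**5/48 + O(x**6)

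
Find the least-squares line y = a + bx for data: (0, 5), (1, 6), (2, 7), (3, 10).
a = 23/5, b = 8/5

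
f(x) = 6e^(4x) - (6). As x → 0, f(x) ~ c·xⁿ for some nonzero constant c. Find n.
1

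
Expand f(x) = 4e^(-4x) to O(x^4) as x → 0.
4 - 16*x + 32*x**2 - 128*x**3/3 + O(x**4)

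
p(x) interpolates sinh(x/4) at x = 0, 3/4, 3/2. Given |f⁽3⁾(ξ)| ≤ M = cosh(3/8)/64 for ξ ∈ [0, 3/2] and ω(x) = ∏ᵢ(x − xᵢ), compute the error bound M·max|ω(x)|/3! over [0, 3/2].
sqrt(3)*cosh(3/8)/4096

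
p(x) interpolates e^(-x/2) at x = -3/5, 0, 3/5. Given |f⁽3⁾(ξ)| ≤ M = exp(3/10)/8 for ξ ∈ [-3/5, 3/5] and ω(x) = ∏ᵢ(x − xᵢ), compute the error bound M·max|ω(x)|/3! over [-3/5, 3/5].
sqrt(3)*exp(3/10)/1000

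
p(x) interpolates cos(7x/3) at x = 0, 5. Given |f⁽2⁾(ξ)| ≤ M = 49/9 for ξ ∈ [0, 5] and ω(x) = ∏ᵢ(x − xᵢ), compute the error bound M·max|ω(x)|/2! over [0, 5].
1225/72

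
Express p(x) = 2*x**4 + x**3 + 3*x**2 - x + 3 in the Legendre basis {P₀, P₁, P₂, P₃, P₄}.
(22/5)P₀ + (-2/5)P₁ + (22/7)P₂ + (2/5)P₃ + (16/35)P₄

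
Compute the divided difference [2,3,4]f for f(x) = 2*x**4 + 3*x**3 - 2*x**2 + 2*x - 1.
135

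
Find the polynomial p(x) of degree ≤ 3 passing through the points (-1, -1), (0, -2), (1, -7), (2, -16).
-2*x**2 - 3*x - 2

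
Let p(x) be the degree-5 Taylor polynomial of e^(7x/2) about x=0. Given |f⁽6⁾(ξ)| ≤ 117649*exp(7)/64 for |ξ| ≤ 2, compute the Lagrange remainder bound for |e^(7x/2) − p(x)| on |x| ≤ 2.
117649*exp(7)/720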